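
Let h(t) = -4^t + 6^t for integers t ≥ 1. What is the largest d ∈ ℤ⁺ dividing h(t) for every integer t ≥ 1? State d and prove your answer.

Computing the first values: h(1) = 2 and h(2) = 20; gcd(2, 20) = 2, so d ≤ 2.
We prove 2 | -4^t + 6^t for all t ≥ 1 by induction on t.
For the base case t = 1: h(1) = 2 = 2·(1), so 2 | h(1).
For the inductive step, assume it holds for an arbitrary r ≥ 1, i.e. 2 | h(r). Then
6^{r+1} − 4^{r+1} = 6·6^r − 4·4^r = 6·(6^r − 4^r) + (2)·4^r. The first term is divisible by 2 by the inductive hypothesis, and the second term (2)·4^r is divisible by 2 since 2 | 2. Hence 2 | h(r+1).
This completes the induction.
Therefore the largest such d is 2.

d = 2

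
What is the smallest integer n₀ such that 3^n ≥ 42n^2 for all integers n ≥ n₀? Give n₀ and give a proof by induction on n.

n₀ = 7

At n = 6: 729 < 1512, so the inequality fails and n₀ ≥ 7. We prove 3^n ≥ 42n^2 for all n ≥ 7.
Base case (n = 7): 3^n = 2187 and 42n^2 = 2058, so 2187 ≥ 2058.
Suppose the result is true for n = p, so 3^p ≥ 42p^2.
Then 3^(p + 1) = 3·(3^p) ≥ 3·(42p^2).
Also, for p ≥ 7 we have 3·(42p^2) ≥ 42(p+1)^2, since 3 ≥ (1 + 1/p)^2 for all p ≥ 7.
Combining, 3^(p + 1) ≥ 42(p+1)^2.
By induction, the statement is established for all n ≥ 7.
Hence the smallest such n₀ is 7.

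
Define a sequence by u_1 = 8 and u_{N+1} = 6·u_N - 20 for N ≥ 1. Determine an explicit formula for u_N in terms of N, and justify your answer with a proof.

Computing the first terms: u_1 = 8, u_2 = 28, u_3 = 148. This suggests u_N = 4·6^(N - 1) + 4.
For the base case N = 1: the formula gives 8 = 8 = u_1.
Suppose the result is true for N = k, so u_k = 4·6^(k - 1) + 4.
Then u_{k+1} = 6·u_k - 20 = 6·(4·6^(k - 1) + 4) - 20 = 4·6^k + 4 = 4·6^((k+1) - 1) + 4,
which is the claimed formula at N = k+1.
This completes the induction.

u_N = 4·6^(N - 1) + 4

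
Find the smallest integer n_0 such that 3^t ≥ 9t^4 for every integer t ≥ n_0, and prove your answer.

n_0 = 11

At t = 10: 59049 < 90000, so the inequality fails and n_0 ≥ 11. We prove 3^t ≥ 9t^4 for all t ≥ 11.
Base case (t = 11): 3^t = 177147 and 9t^4 = 131769, so 177147 ≥ 131769.
For the inductive step, assume it holds for an arbitrary r ≥ 11, so 3^r ≥ 9r^4.
Then 3^(r + 1) = 3·(3^r) ≥ 3·(9r^4).
Also, for r ≥ 11 we have 3·(9r^4) ≥ 9(r+1)^4, since 3 ≥ (1 + 1/r)^4 for all r ≥ 11.
Combining, 3^(r + 1) ≥ 9(r+1)^4.
This completes the induction.
Hence the smallest such n_0 is 11.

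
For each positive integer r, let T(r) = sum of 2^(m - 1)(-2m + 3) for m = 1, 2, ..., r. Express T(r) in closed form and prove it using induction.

T(r) = 2^r(-2r + 5) - 5

We claim T(r) = 2^r(-2r + 5) - 5 for all r ≥ 1.
For the base case r = 1: T(1) = 1, and the closed form gives 1. They agree.
Inductive step: assume the claim holds for r = m, so T(m) = 2^m(-2m + 5) - 5.
Then T(m+1) = T(m) + (2^m(-2m + 1)) = (2^m(-2m + 5) - 5) + (2^m(-2m + 1)).
Simplifying, T(m+1) = -4·2^m·m + 6·2^m - 5 = 2^(m+1)(-2(m+1) + 5) - 5,
which is the closed form with r = m+1.
By induction, the statement is established for all r ≥ 1.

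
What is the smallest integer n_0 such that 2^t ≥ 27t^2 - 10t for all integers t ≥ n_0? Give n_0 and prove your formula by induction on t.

At t = 11: 2048 < 3157, so the inequality fails and n_0 ≥ 12. We prove 2^t ≥ 27t^2 - 10t for all t ≥ 12.
Base step (t = 12): 2^t = 4096 and 27t^2 - 10t = 3768, so 4096 ≥ 3768.
Inductive step: assume the claim holds for t = k, so 2^k ≥ 27k^2 - 10k.
Then 2^(k + 1) = 2·(2^k) ≥ 2·(27k^2 - 10k).
Also, for k ≥ 12 we have 2·(27k^2 - 10k) ≥ 27(k+1)^2 - 10(k+1), since 2·(27k^2 - 10k) − (27(k+1)^2 - 10(k+1)) = 27k^2 - 64k - 17, which is nonnegative for all k ≥ 12.
Combining, 2^(k + 1) ≥ 27(k+1)^2 - 10(k+1).
Hence, by induction on t, the claim holds for every t ≥ 12.
Hence the smallest such n_0 is 12.

n_0 = 12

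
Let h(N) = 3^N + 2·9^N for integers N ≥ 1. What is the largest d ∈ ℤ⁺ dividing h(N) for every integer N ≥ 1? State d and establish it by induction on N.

d = 3

Computing the first values: h(1) = 21 and h(2) = 171; gcd(21, 171) = 3, so d ≤ 3.
We prove 3 | 3^N + 2·9^N for all N ≥ 1 by induction on N.
For the base case N = 1: h(1) = 21 = 3·(7), so 3 | h(1).
Suppose the result is true for N = m, i.e. 3 | h(m). Then
h(m+1) − 9·h(m) = (3^(m+1) + 2·9^(m+1)) − 9·(3^m + 2·9^m) = (1)·3^m·(3 − 9) = (-6)·3^m. Since 3 | h(m) by the inductive hypothesis, 3 | 9·h(m); and 3 | -6 since -6 = 3·-2. Therefore 3 | h(m+1).
Hence, by induction on N, the claim holds for every N ≥ 1.
Therefore the largest such d is 3.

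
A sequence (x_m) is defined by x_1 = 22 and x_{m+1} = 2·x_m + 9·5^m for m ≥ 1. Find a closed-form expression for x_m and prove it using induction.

Computing the first terms: x_1 = 22, x_2 = 89, x_3 = 403. This suggests x_m = 7·2^(m - 1) + 3·5^m.
Base step (m = 1): the formula gives 22 = 22 = x_1.
Inductive step: suppose the statement holds for some r ≥ 1, so x_r = 7·2^(r - 1) + 3·5^r.
Then x_{r+1} = 2·x_r + 9·5^r = 2·(7·2^(r - 1) + 3·5^r) + 9·5^r = 7·2^r + 3·5^(r + 1) = 7·2^((r+1) - 1) + 3·5^(r+1),
which is the claimed formula at m = r+1.
By the principle of mathematical induction, the result holds for all m ≥ 1.

x_m = 7·2^(m - 1) + 3·5^m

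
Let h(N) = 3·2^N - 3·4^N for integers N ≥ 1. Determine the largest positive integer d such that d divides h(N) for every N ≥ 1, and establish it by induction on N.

d = 6

Computing the first values: h(1) = -6 and h(2) = -36; gcd(-6, -36) = 6, so d ≤ 6.
We prove 6 | 3·2^N - 3·4^N for all N ≥ 1 by induction on N.
Base case (N = 1): h(1) = -6 = 6·(-1), so 6 | h(1).
Suppose the result is true for N = m, i.e. 6 | h(m). Then
h(m+1) − 4·h(m) = (3·2^(m+1) - 3·4^(m+1)) − 4·(3·2^m - 3·4^m) = (3)·2^m·(2 − 4) = (-6)·2^m. Since 6 | h(m) by the inductive hypothesis, 6 | 4·h(m); and 6 | -6 since -6 = 6·-1. Therefore 6 | h(m+1).
This completes the induction.
Therefore the largest such d is 6.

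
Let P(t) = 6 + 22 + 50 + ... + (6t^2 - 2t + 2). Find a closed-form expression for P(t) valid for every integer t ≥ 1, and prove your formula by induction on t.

P(t) = 2t(t^2 + t + 1)

We claim P(t) = 2t(t^2 + t + 1) for all t ≥ 1.
Base step (t = 1): P(1) = 6, and the closed form gives 6. They agree.
For the inductive step, assume it holds for an arbitrary j ≥ 1, so P(j) = 2j(j^2 + j + 1).
Then P(j+1) = P(j) + (-2j + 6(j + 1)^2) = (2j(j^2 + j + 1)) + (-2j + 6(j + 1)^2).
Simplifying, P(j+1) = 2(j + 1)(j^2 + 3j + 3) = 2(j+1)((j+1)^2 + (j+1) + 1),
which is the closed form with t = j+1.
Hence, by induction on t, the claim holds for every t ≥ 1.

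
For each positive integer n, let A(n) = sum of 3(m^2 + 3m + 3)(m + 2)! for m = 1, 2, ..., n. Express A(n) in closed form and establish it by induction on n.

A(n) = (3n + 3)(n + 3)! - 18

We claim A(n) = (3n + 3)(n + 3)! - 18 for all n ≥ 1.
When n = 1: A(1) = 126, and the closed form gives 126. They agree.
For the inductive step, assume it holds for an arbitrary m ≥ 1, so A(m) = (3m + 3)(m + 3)! - 18.
Then A(m+1) = A(m) + (3(m^2 + 5m + 7)(m + 3)!) = ((3m + 3)(m + 3)! - 18) + (3(m^2 + 5m + 7)(m + 3)!).
Simplifying, A(m+1) = (3(m+1) + 3)((m+1) + 3)! - 18,
which is the closed form with n = m+1.
Hence, by induction on n, the claim holds for every n ≥ 1.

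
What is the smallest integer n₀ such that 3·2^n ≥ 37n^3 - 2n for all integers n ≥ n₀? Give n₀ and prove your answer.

At n = 15: 98304 < 124845, so the inequality fails and n₀ ≥ 16. We prove 3·2^n ≥ 37n^3 - 2n for all n ≥ 16.
For the base case n = 16: 3·2^n = 196608 and 37n^3 - 2n = 151520, so 196608 ≥ 151520.
For the inductive step, assume it holds for an arbitrary m ≥ 16, so 3·2^m ≥ 37m^3 - 2m.
Then 3·2^(m + 1) = 2·(3·2^m) ≥ 2·(37m^3 - 2m).
Also, for m ≥ 16 we have 2·(37m^3 - 2m) ≥ 37(m+1)^3 - 2(m+1), since 2·(37m^3 - 2m) − (37(m+1)^3 - 2(m+1)) = 37m^3 - 111m^2 - 113m - 35, which is nonnegative for all m ≥ 16.
Combining, 3·2^(m + 1) ≥ 37(m+1)^3 - 2(m+1).
Hence, by induction on n, the claim holds for every n ≥ 16.
Hence the smallest such n₀ is 16.

n₀ = 16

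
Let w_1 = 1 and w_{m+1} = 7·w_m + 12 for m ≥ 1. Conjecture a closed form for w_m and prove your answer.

w_m = 3·7^(m - 1) - 2

Computing the first terms: w_1 = 1, w_2 = 19, w_3 = 145. This suggests w_m = 3·7^(m - 1) - 2.
Base step (m = 1): the formula gives 1 = 1 = w_1.
For the inductive step, assume it holds for an arbitrary p ≥ 1, so w_p = 3·7^(p - 1) - 2.
Then w_{p+1} = 7·w_p + 12 = 7·(3·7^(p - 1) - 2) + 12 = 3·7^p - 2 = 3·7^((p+1) - 1) - 2,
which is the claimed formula at m = p+1.
By induction, the statement is established for all m ≥ 1.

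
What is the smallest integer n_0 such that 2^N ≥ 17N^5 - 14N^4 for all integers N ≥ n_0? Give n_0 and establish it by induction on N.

n_0 = 29

At N = 28: 268435456 < 283971072, so the inequality fails and n_0 ≥ 29. We prove 2^N ≥ 17N^5 - 14N^4 for all N ≥ 29.
Base step (N = 29): 2^N = 536870912 and 17N^5 - 14N^4 = 338787599, so 536870912 ≥ 338787599.
For the inductive step, assume it holds for an arbitrary k ≥ 29, so 2^k ≥ 17k^5 - 14k^4.
Then 2^(k + 1) = 2·(2^k) ≥ 2·(17k^5 - 14k^4).
Also, for k ≥ 29 we have 2·(17k^5 - 14k^4) ≥ 17(k+1)^5 - 14(k+1)^4, since 2·(17k^5 - 14k^4) − (17(k+1)^5 - 14(k+1)^4) = 17k^5 - 99k^4 - 114k^3 - 86k^2 - 29k - 3, which is nonnegative for all k ≥ 29.
Combining, 2^(k + 1) ≥ 17(k+1)^5 - 14(k+1)^4.
This completes the induction.
Hence the smallest such n_0 is 29.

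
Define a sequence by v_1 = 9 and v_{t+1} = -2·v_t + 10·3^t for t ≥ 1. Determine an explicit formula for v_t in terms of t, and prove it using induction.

Computing the first terms: v_1 = 9, v_2 = 12, v_3 = 66. This suggests v_t = 3(-2)^(t - 1) + 2·3^t.
Base step (t = 1): the formula gives 9 = 9 = v_1.
Inductive step: assume the claim holds for t = j, so v_j = 3(-2)^(j - 1) + 2·3^j.
Then v_{j+1} = -2·v_j + 10·3^j = -2·(3(-2)^(j - 1) + 2·3^j) + 10·3^j = 3(-2)^j + 2·3^(j + 1) = 3(-2)^((j+1) - 1) + 2·3^(j+1),
which is the claimed formula at t = j+1.
This completes the induction.

v_t = 3(-2)^(t - 1) + 2·3^t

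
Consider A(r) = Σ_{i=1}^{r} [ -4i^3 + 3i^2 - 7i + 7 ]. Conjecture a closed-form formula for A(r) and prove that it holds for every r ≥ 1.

We claim A(r) = -r(r^3 + r^2 + 3r - 4) for all r ≥ 1.
Base step (r = 1): A(1) = -1, and the closed form gives -1. They agree.
Inductive step: assume the claim holds for r = i, so A(i) = i(-i^3 - i^2 - 3i + 4).
Then A(i+1) = A(i) + (-7i - 4(i + 1)^3 + 3(i + 1)^2) = (i(-i^3 - i^2 - 3i + 4)) + (-7i - 4(i + 1)^3 + 3(i + 1)^2).
Simplifying, A(i+1) = -(i + 1)(i^3 + 4i^2 + 8i + 1) = -(i+1)((i+1)^3 + (i+1)^2 + 3(i+1) - 4),
which is the closed form with r = i+1.
This completes the induction.

A(r) = -r(r^3 + r^2 + 3r - 4)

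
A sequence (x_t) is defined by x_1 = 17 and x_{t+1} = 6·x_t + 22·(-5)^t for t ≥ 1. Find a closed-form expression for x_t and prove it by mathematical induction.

x_t = -2(-5)^t + 7·6^(t - 1)

Computing the first terms: x_1 = 17, x_2 = -8, x_3 = 502. This suggests x_t = -2(-5)^t + 7·6^(t - 1).
For the base case t = 1: the formula gives 17 = 17 = x_1.
Inductive step: assume the claim holds for t = i, so x_i = -2(-5)^i + 7·6^(i - 1).
Then x_{i+1} = 6·x_i + 22·(-5)^i = 6·(-2(-5)^i + 7·6^(i - 1)) + 22·(-5)^i = -2(-5)^(i + 1) + 7·6^i = -2(-5)^(i+1) + 7·6^((i+1) - 1),
which is the claimed formula at t = i+1.
By induction, the statement is established for all t ≥ 1.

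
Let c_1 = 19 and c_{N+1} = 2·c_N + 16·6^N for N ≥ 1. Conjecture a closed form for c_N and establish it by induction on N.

c_N = -5·2^(N - 1) + 4·6^N

Computing the first terms: c_1 = 19, c_2 = 134, c_3 = 844. This suggests c_N = -5·2^(N - 1) + 4·6^N.
Base case (N = 1): the formula gives 19 = 19 = c_1.
Suppose the result is true for N = m, so c_m = -5·2^(m - 1) + 4·6^m.
Then c_{m+1} = 2·c_m + 16·6^m = 2·(-5·2^(m - 1) + 4·6^m) + 16·6^m = -5·2^m + 4·6^(m + 1) = -5·2^((m+1) - 1) + 4·6^(m+1),
which is the claimed formula at N = m+1.
By the principle of mathematical induction, the result holds for all N ≥ 1.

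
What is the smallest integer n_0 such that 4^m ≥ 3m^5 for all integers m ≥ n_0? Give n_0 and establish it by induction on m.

n_0 = 9

At m = 8: 65536 < 98304, so the inequality fails and n_0 ≥ 9. We prove 4^m ≥ 3m^5 for all m ≥ 9.
Base step (m = 9): 4^m = 262144 and 3m^5 = 177147, so 262144 ≥ 177147.
Suppose the result is true for m = k, so 4^k ≥ 3k^5.
Then 4^(k + 1) = 4·(4^k) ≥ 4·(3k^5).
Also, for k ≥ 9 we have 4·(3k^5) ≥ 3(k+1)^5, since 4 ≥ (1 + 1/k)^5 for all k ≥ 9.
Combining, 4^(k + 1) ≥ 3(k+1)^5.
Hence, by induction on m, the claim holds for every m ≥ 9.
Hence the smallest such n_0 is 9.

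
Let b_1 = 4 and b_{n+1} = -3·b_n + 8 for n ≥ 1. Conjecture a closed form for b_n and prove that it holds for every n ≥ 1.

Computing the first terms: b_1 = 4, b_2 = -4, b_3 = 20. This suggests b_n = 2(-3)^(n - 1) + 2.
Base step (n = 1): the formula gives 4 = 4 = b_1.
Inductive step: suppose the statement holds for some j ≥ 1, so b_j = 2(-3)^(j - 1) + 2.
Then b_{j+1} = -3·b_j + 8 = -3·(2(-3)^(j - 1) + 2) + 8 = 2(-3)^j + 2 = 2(-3)^((j+1) - 1) + 2,
which is the claimed formula at n = j+1.
This completes the induction.

b_n = 2(-3)^(n - 1) + 2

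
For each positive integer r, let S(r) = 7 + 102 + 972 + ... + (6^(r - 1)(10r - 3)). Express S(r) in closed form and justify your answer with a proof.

We claim S(r) = 6^r(2r - 1) + 1 for all r ≥ 1.
When r = 1: S(1) = 7, and the closed form gives 7. They agree.
Inductive step: assume the claim holds for r = p, so S(p) = 6^p(2p - 1) + 1.
Then S(p+1) = S(p) + (6^p(10p + 7)) = (6^p(2p - 1) + 1) + (6^p(10p + 7)).
Simplifying, S(p+1) = 12·6^p·p + 6·6^p + 1 = 6^(p+1)(2(p+1) - 1) + 1,
which is the closed form with r = p+1.
By induction, the statement is established for all r ≥ 1.

S(r) = 6^r(2r - 1) + 1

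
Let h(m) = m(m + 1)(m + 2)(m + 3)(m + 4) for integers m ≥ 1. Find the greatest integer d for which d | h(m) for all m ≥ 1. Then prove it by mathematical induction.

Computing the first values: h(1) = 120 and h(2) = 720; gcd(120, 720) = 120, so d ≤ 120.
We prove 120 | m(m + 1)(m + 2)(m + 3)(m + 4) for all m ≥ 1 by induction on m.
Base step (m = 1): h(1) = 120 = 120·(1), so 120 | h(1).
Suppose the result is true for m = p, i.e. 120 | h(p). Then
h(p+1) − h(p) = (p+1)·(p+2)·(p+3)·(p+4)·(p+5) − p·(p+1)·(p+2)·(p+3)·(p+4) = (p+1)·(p+2)·(p+3)·(p+4)·[(p+5) − p] = 5·(p+1)·(p+2)·(p+3)·(p+4). The product of 4 consecutive integers is divisible by (4)! = 24, so h(p+1) − h(p) is divisible by 5·24 = 120. By the inductive hypothesis 120 | h(p), hence 120 | h(p+1).
Hence, by induction on m, the claim holds for every m ≥ 1.
Therefore the largest such d is 120.

d = 120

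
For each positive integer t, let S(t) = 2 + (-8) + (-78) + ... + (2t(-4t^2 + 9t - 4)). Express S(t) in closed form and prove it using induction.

S(t) = -t(t + 1)(2t^2 - 4t + 1)

We claim S(t) = -t(t + 1)(2t^2 - 4t + 1) for all t ≥ 1.
When t = 1: S(1) = 2, and the closed form gives 2. They agree.
Suppose the result is true for t = j, so S(j) = j(-2j^3 + 2j^2 + 3j - 1).
Then S(j+1) = S(j) + (-8j^3 - 6j^2 + 4j + 2) = (j(-2j^3 + 2j^2 + 3j - 1)) + (-8j^3 - 6j^2 + 4j + 2).
Simplifying, S(j+1) = -(j + 1)(j + 2)(2j^2 - 1) = -(j+1)((j+1) + 1)(2(j+1)^2 - 4(j+1) + 1),
which is the closed form with t = j+1.
By the principle of mathematical induction, the result holds for all t ≥ 1.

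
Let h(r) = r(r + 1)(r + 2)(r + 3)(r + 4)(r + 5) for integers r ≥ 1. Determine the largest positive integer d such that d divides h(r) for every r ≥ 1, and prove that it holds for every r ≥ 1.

d = 720

Computing the first values: h(1) = 720 and h(2) = 5040; gcd(720, 5040) = 720, so d ≤ 720.
We prove 720 | r(r + 1)(r + 2)(r + 3)(r + 4)(r + 5) for all r ≥ 1 by induction on r.
Base case (r = 1): h(1) = 720 = 720·(1), so 720 | h(1).
For the inductive step, assume it holds for an arbitrary i ≥ 1, i.e. 720 | h(i). Then
h(i+1) − h(i) = (i+1)·(i+2)·(i+3)·(i+4)·(i+5)·(i+6) − i·(i+1)·(i+2)·(i+3)·(i+4)·(i+5) = (i+1)·(i+2)·(i+3)·(i+4)·(i+5)·[(i+6) − i] = 6·(i+1)·(i+2)·(i+3)·(i+4)·(i+5). The product of 5 consecutive integers is divisible by (5)! = 120, so h(i+1) − h(i) is divisible by 6·120 = 720. By the inductive hypothesis 720 | h(i), hence 720 | h(i+1).
Hence, by induction on r, the claim holds for every r ≥ 1.
Therefore the largest such d is 720.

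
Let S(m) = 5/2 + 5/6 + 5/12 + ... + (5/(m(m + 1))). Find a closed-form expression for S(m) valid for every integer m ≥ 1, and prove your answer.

S(m) = 5m/(m + 1)

We claim S(m) = 5m/(m + 1) for all m ≥ 1.
Base case (m = 1): S(1) = 5/2, and the closed form gives 5/2. They agree.
Inductive step: suppose the statement holds for some p ≥ 1, so S(p) = 5p/(p + 1).
Then S(p+1) = S(p) + (5/((p + 1)(p + 2))) = (5p/(p + 1)) + (5/((p + 1)(p + 2))).
Simplifying, S(p+1) = 5(p + 1)/(p + 2) = 5(p+1)/((p+1) + 1),
which is the closed form with m = p+1.
By the principle of mathematical induction, the result holds for all m ≥ 1.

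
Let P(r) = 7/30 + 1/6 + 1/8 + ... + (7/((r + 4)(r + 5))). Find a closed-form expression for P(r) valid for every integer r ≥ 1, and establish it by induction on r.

P(r) = 7r/(5(r + 5))

We claim P(r) = 7r/(5(r + 5)) for all r ≥ 1.
Base step (r = 1): P(1) = 7/30, and the closed form gives 7/30. They agree.
For the inductive step, assume it holds for an arbitrary i ≥ 1, so P(i) = 7i/(5(i + 5)).
Then P(i+1) = P(i) + (7/((i + 5)(i + 6))) = (7i/(5(i + 5))) + (7/((i + 5)(i + 6))).
Simplifying, P(i+1) = 7(i + 1)/(5(i + 6)) = 7(i+1)/(5((i+1) + 5)),
which is the closed form with r = i+1.
By the principle of mathematical induction, the result holds for all r ≥ 1.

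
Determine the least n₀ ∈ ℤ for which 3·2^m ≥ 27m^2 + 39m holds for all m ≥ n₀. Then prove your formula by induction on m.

At m = 10: 3072 < 3090, so the inequality fails and n₀ ≥ 11. We prove 3·2^m ≥ 27m^2 + 39m for all m ≥ 11.
For the base case m = 11: 3·2^m = 6144 and 27m^2 + 39m = 3696, so 6144 ≥ 3696.
For the inductive step, assume it holds for an arbitrary p ≥ 11, so 3·2^p ≥ 27p^2 + 39p.
Then 3·2^(p + 1) = 2·(3·2^p) ≥ 2·(27p^2 + 39p).
Also, for p ≥ 11 we have 2·(27p^2 + 39p) ≥ 27(p+1)^2 + 39(p+1), since 2·(27p^2 + 39p) − (27(p+1)^2 + 39(p+1)) = 27p^2 - 15p - 66, which is nonnegative for all p ≥ 11.
Combining, 3·2^(p + 1) ≥ 27(p+1)^2 + 39(p+1).
This completes the induction.
Hence the smallest such n₀ is 11.

n₀ = 11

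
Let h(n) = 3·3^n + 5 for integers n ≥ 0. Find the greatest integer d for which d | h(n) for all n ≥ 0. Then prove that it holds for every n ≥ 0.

Computing the first values: h(0) = 8 and h(1) = 14; gcd(8, 14) = 2, so d ≤ 2.
We prove 2 | 3·3^n + 5 for all n ≥ 0 by induction on n.
Base case (n = 0): h(0) = 8 = 2·(4), so 2 | h(0).
Inductive step: suppose the statement holds for some i ≥ 0, i.e. 2 | h(i). Then
h(i+1) = 3·3^(i+1) + 5 = 3·(3·3^i + 5) - 10 = 3·h(i) - 10. The first term is divisible by 2 by the inductive hypothesis, and -10 is divisible by 2. Hence 2 | h(i+1).
This completes the induction.
Therefore the largest such d is 2.

d = 2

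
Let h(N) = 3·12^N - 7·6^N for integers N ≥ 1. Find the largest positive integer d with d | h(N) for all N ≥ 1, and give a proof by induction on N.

Computing the first values: h(1) = -6 and h(2) = 180; gcd(-6, 180) = 6, so d ≤ 6.
We prove 6 | 3·12^N - 7·6^N for all N ≥ 1 by induction on N.
For the base case N = 1: h(1) = -6 = 6·(-1), so 6 | h(1).
Inductive step: assume the claim holds for N = i, i.e. 6 | h(i). Then
h(i+1) − 12·h(i) = (3·12^(i+1) - 7·6^(i+1)) − 12·(3·12^i - 7·6^i) = (-7)·6^i·(6 − 12) = (42)·6^i. Since 6 | h(i) by the inductive hypothesis, 6 | 12·h(i); and 6 | 42 since 42 = 6·7. Therefore 6 | h(i+1).
This completes the induction.
Therefore the largest such d is 6.

d = 6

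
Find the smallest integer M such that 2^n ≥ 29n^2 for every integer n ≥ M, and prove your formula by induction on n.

M = 13

At n = 12: 4096 < 4176, so the inequality fails and M ≥ 13. We prove 2^n ≥ 29n^2 for all n ≥ 13.
For the base case n = 13: 2^n = 8192 and 29n^2 = 4901, so 8192 ≥ 4901.
Suppose the result is true for n = j, so 2^j ≥ 29j^2.
Then 2^(j + 1) = 2·(2^j) ≥ 2·(29j^2).
Also, for j ≥ 13 we have 2·(29j^2) ≥ 29(j+1)^2, since 2 ≥ (1 + 1/j)^2 for all j ≥ 13.
Combining, 2^(j + 1) ≥ 29(j+1)^2.
By the principle of mathematical induction, the result holds for all n ≥ 13.
Hence the smallest such M is 13.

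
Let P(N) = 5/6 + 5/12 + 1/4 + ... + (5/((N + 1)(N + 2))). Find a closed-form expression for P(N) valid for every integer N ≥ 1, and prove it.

P(N) = 5N/(2(N + 2))

We claim P(N) = 5N/(2(N + 2)) for all N ≥ 1.
When N = 1: P(1) = 5/6, and the closed form gives 5/6. They agree.
Inductive step: assume the claim holds for N = j, so P(j) = 5j/(2(j + 2)).
Then P(j+1) = P(j) + (5/((j + 2)(j + 3))) = (5j/(2(j + 2))) + (5/((j + 2)(j + 3))).
Simplifying, P(j+1) = 5(j + 1)/(2(j + 3)) = 5(j+1)/(2((j+1) + 2)),
which is the closed form with N = j+1.
By induction, the statement is established for all N ≥ 1.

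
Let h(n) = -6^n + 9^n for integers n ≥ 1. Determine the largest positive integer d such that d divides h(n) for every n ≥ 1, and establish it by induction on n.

d = 3

Computing the first values: h(1) = 3 and h(2) = 45; gcd(3, 45) = 3, so d ≤ 3.
We prove 3 | -6^n + 9^n for all n ≥ 1 by induction on n.
When n = 1: h(1) = 3 = 3·(1), so 3 | h(1).
Inductive step: suppose the statement holds for some p ≥ 1, i.e. 3 | h(p). Then
9^{p+1} − 6^{p+1} = 9·9^p − 6·6^p = 9·(9^p − 6^p) + (3)·6^p. The first term is divisible by 3 by the inductive hypothesis, and the second term (3)·6^p is divisible by 3 since 3 | 3. Hence 3 | h(p+1).
Hence, by induction on n, the claim holds for every n ≥ 1.
Therefore the largest such d is 3.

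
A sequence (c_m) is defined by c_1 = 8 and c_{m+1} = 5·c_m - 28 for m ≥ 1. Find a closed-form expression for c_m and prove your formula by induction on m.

c_m = 5^(m - 1) + 7

Computing the first terms: c_1 = 8, c_2 = 12, c_3 = 32. This suggests c_m = 5^(m - 1) + 7.
When m = 1: the formula gives 8 = 8 = c_1.
Suppose the result is true for m = r, so c_r = 5^(r - 1) + 7.
Then c_{r+1} = 5·c_r - 28 = 5·(5^(r - 1) + 7) - 28 = 5^r + 7 = 5^((r+1) - 1) + 7,
which is the claimed formula at m = r+1.
By the principle of mathematical induction, the result holds for all m ≥ 1.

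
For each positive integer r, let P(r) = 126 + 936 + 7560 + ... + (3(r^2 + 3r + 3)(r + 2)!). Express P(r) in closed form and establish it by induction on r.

P(r) = (3r + 3)(r + 3)! - 18

We claim P(r) = (3r + 3)(r + 3)! - 18 for all r ≥ 1.
For the base case r = 1: P(1) = 126, and the closed form gives 126. They agree.
Inductive step: suppose the statement holds for some j ≥ 1, so P(j) = (3j + 3)(j + 3)! - 18.
Then P(j+1) = P(j) + (3(j^2 + 5j + 7)(j + 3)!) = ((3j + 3)(j + 3)! - 18) + (3(j^2 + 5j + 7)(j + 3)!).
Simplifying, P(j+1) = (3(j+1) + 3)((j+1) + 3)! - 18,
which is the closed form with r = j+1.
This completes the induction.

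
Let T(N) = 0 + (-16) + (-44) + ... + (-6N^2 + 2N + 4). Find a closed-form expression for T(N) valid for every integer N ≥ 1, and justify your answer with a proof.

T(N) = -2N(N - 1)(N + 2)

We claim T(N) = -2N(N - 1)(N + 2) for all N ≥ 1.
Base case (N = 1): T(1) = 0, and the closed form gives 0. They agree.
Inductive step: suppose the statement holds for some r ≥ 1, so T(r) = 2r(-r^2 - r + 2).
Then T(r+1) = T(r) + (2r(-3r - 5)) = (2r(-r^2 - r + 2)) + (2r(-3r - 5)).
Simplifying, T(r+1) = -2r(r + 1)(r + 3) = -2(r+1)((r+1) - 1)((r+1) + 2),
which is the closed form with N = r+1.
Hence, by induction on N, the claim holds for every N ≥ 1.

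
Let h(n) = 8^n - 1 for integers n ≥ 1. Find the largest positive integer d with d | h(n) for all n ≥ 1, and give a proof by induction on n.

d = 7

Computing the first values: h(1) = 7 and h(2) = 63; gcd(7, 63) = 7, so d ≤ 7.
We prove 7 | 8^n - 1 for all n ≥ 1 by induction on n.
Base step (n = 1): h(1) = 7 = 7·(1), so 7 | h(1).
For the inductive step, assume it holds for an arbitrary m ≥ 1, i.e. 7 | h(m). Then
8^{m+1} − 1^{m+1} = 8·8^m − 1·1^m = 8·(8^m − 1^m) + (7)·1^m. The first term is divisible by 7 by the inductive hypothesis, and the second term (7)·1^m is divisible by 7 since 7 | 7. Hence 7 | h(m+1).
This completes the induction.
Therefore the largest such d is 7.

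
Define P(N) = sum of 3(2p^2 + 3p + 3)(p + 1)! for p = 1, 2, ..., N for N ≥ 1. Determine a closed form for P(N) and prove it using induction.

P(N) = (6N + 3)(N + 2)! - 6

We claim P(N) = (6N + 3)(N + 2)! - 6 for all N ≥ 1.
Base step (N = 1): P(1) = 48, and the closed form gives 48. They agree.
Inductive step: assume the claim holds for N = p, so P(p) = (6p + 3)(p + 2)! - 6.
Then P(p+1) = P(p) + (3(2p^2 + 7p + 8)(p + 2)!) = ((6p + 3)(p + 2)! - 6) + (3(2p^2 + 7p + 8)(p + 2)!).
Simplifying, P(p+1) = (6(p+1) + 3)((p+1) + 2)! - 6,
which is the closed form with N = p+1.
By induction, the statement is established for all N ≥ 1.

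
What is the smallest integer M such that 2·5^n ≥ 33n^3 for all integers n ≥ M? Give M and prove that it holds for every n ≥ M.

At n = 4: 1250 < 2112, so the inequality fails and M ≥ 5. We prove 2·5^n ≥ 33n^3 for all n ≥ 5.
Base step (n = 5): 2·5^n = 6250 and 33n^3 = 4125, so 6250 ≥ 4125.
Inductive step: assume the claim holds for n = j, so 2·5^j ≥ 33j^3.
Then 2·5^(j + 1) = 5·(2·5^j) ≥ 5·(33j^3).
Also, for j ≥ 5 we have 5·(33j^3) ≥ 33(j+1)^3, since 5 ≥ (1 + 1/j)^3 for all j ≥ 5.
Combining, 2·5^(j + 1) ≥ 33(j+1)^3.
By induction, the statement is established for all n ≥ 5.
Hence the smallest such M is 5.

M = 5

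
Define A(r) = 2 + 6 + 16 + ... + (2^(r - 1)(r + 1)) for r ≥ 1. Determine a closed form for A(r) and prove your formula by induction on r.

A(r) = 2^r·r

We claim A(r) = 2^r·r for all r ≥ 1.
Base step (r = 1): A(1) = 2, and the closed form gives 2. They agree.
For the inductive step, assume it holds for an arbitrary m ≥ 1, so A(m) = 2^m·m.
Then A(m+1) = A(m) + (2^m(m + 2)) = (2^m·m) + (2^m(m + 2)).
Simplifying, A(m+1) = 2^(m + 1)(m + 1) = 2^(m+1)·(m+1),
which is the closed form with r = m+1.
This completes the induction.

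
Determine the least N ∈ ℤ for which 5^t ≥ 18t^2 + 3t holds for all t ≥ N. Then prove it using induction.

At t = 3: 125 < 171, so the inequality fails and N ≥ 4. We prove 5^t ≥ 18t^2 + 3t for all t ≥ 4.
For the base case t = 4: 5^t = 625 and 18t^2 + 3t = 300, so 625 ≥ 300.
For the inductive step, assume it holds for an arbitrary m ≥ 4, so 5^m ≥ 18m^2 + 3m.
Then 5^(m + 1) = 5·(5^m) ≥ 5·(18m^2 + 3m).
Also, for m ≥ 4 we have 5·(18m^2 + 3m) ≥ 18(m+1)^2 + 3(m+1), since 5·(18m^2 + 3m) − (18(m+1)^2 + 3(m+1)) = 72m^2 - 24m - 21, which is nonnegative for all m ≥ 4.
Combining, 5^(m + 1) ≥ 18(m+1)^2 + 3(m+1).
By induction, the statement is established for all t ≥ 4.
Hence the smallest such N is 4.

N = 4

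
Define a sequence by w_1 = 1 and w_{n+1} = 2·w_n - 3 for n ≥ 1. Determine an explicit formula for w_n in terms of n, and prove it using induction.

w_n = -2^n + 3

Computing the first terms: w_1 = 1, w_2 = -1, w_3 = -5. This suggests w_n = -2^n + 3.
For the base case n = 1: the formula gives 1 = 1 = w_1.
For the inductive step, assume it holds for an arbitrary j ≥ 1, so w_j = -2^j + 3.
Then w_{j+1} = 2·w_j - 3 = 2·(-2^j + 3) - 3 = -2^(j + 1) + 3,
which is the claimed formula at n = j+1.
This completes the induction.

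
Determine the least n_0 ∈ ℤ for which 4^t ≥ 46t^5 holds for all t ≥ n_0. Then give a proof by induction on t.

At t = 11: 4194304 < 7408346, so the inequality fails and n_0 ≥ 12. We prove 4^t ≥ 46t^5 for all t ≥ 12.
Base case (t = 12): 4^t = 16777216 and 46t^5 = 11446272, so 16777216 ≥ 11446272.
For the inductive step, assume it holds for an arbitrary p ≥ 12, so 4^p ≥ 46p^5.
Then 4^(p + 1) = 4·(4^p) ≥ 4·(46p^5).
Also, for p ≥ 12 we have 4·(46p^5) ≥ 46(p+1)^5, since 4 ≥ (1 + 1/p)^5 for all p ≥ 12.
Combining, 4^(p + 1) ≥ 46(p+1)^5.
This completes the induction.
Hence the smallest such n_0 is 12.

n_0 = 12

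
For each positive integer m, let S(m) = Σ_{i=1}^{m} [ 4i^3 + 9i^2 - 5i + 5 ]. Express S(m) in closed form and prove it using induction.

We claim S(m) = m(m^3 + 5m^2 + 3m + 4) for all m ≥ 1.
When m = 1: S(1) = 13, and the closed form gives 13. They agree.
For the inductive step, assume it holds for an arbitrary i ≥ 1, so S(i) = i(i^3 + 5i^2 + 3i + 4).
Then S(i+1) = S(i) + (4i^3 + 21i^2 + 25i + 13) = (i(i^3 + 5i^2 + 3i + 4)) + (4i^3 + 21i^2 + 25i + 13).
Simplifying, S(i+1) = (i + 1)(i^3 + 8i^2 + 16i + 13) = (i+1)((i+1)^3 + 5(i+1)^2 + 3(i+1) + 4),
which is the closed form with m = i+1.
Hence, by induction on m, the claim holds for every m ≥ 1.

S(m) = m(m^3 + 5m^2 + 3m + 4)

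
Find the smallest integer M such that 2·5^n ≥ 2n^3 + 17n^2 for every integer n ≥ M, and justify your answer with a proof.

M = 3

At n = 2: 50 < 84, so the inequality fails and M ≥ 3. We prove 2·5^n ≥ 2n^3 + 17n^2 for all n ≥ 3.
Base step (n = 3): 2·5^n = 250 and 2n^3 + 17n^2 = 207, so 250 ≥ 207.
Inductive step: assume the claim holds for n = r, so 2·5^r ≥ 2r^3 + 17r^2.
Then 2·5^(r + 1) = 5·(2·5^r) ≥ 5·(2r^3 + 17r^2).
Also, for r ≥ 3 we have 5·(2r^3 + 17r^2) ≥ 2(r+1)^3 + 17(r+1)^2, since 5·(2r^3 + 17r^2) − (2(r+1)^3 + 17(r+1)^2) = 8r^3 + 62r^2 - 40r - 19, which is nonnegative for all r ≥ 3.
Combining, 2·5^(r + 1) ≥ 2(r+1)^3 + 17(r+1)^2.
This completes the induction.
Hence the smallest such M is 3.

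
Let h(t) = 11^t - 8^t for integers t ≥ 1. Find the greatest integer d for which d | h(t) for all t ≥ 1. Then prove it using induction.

d = 3

Computing the first values: h(1) = 3 and h(2) = 57; gcd(3, 57) = 3, so d ≤ 3.
We prove 3 | 11^t - 8^t for all t ≥ 1 by induction on t.
For the base case t = 1: h(1) = 3 = 3·(1), so 3 | h(1).
Inductive step: assume the claim holds for t = p, i.e. 3 | h(p). Then
11^{p+1} − 8^{p+1} = 11·11^p − 8·8^p = 11·(11^p − 8^p) + (3)·8^p. The first term is divisible by 3 by the inductive hypothesis, and the second term (3)·8^p is divisible by 3 since 3 | 3. Hence 3 | h(p+1).
This completes the induction.
Therefore the largest such d is 3.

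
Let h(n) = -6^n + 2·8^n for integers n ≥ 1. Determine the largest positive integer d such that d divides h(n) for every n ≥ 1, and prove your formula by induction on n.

Computing the first values: h(1) = 10 and h(2) = 92; gcd(10, 92) = 2, so d ≤ 2.
We prove 2 | -6^n + 2·8^n for all n ≥ 1 by induction on n.
Base step (n = 1): h(1) = 10 = 2·(5), so 2 | h(1).
Inductive step: suppose the statement holds for some p ≥ 1, i.e. 2 | h(p). Then
h(p+1) − 8·h(p) = (-6^(p+1) + 2·8^(p+1)) − 8·(-6^p + 2·8^p) = (-1)·6^p·(6 − 8) = (2)·6^p. Since 2 | h(p) by the inductive hypothesis, 2 | 8·h(p); and 2 | 2 since 2 = 2·1. Therefore 2 | h(p+1).
By induction, the statement is established for all n ≥ 1.
Therefore the largest such d is 2.

d = 2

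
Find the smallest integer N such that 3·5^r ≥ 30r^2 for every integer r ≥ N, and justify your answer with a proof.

N = 3

At r = 2: 75 < 120, so the inequality fails and N ≥ 3. We prove 3·5^r ≥ 30r^2 for all r ≥ 3.
For the base case r = 3: 3·5^r = 375 and 30r^2 = 270, so 375 ≥ 270.
Suppose the result is true for r = p, so 3·5^p ≥ 30p^2.
Then 3·5^(p + 1) = 5·(3·5^p) ≥ 5·(30p^2).
Also, for p ≥ 3 we have 5·(30p^2) ≥ 30(p+1)^2, since 5 ≥ (1 + 1/p)^2 for all p ≥ 3.
Combining, 3·5^(p + 1) ≥ 30(p+1)^2.
By the principle of mathematical induction, the result holds for all r ≥ 3.
Hence the smallest such N is 3.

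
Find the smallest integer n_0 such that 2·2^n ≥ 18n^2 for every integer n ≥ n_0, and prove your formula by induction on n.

At n = 9: 1024 < 1458, so the inequality fails and n_0 ≥ 10. We prove 2·2^n ≥ 18n^2 for all n ≥ 10.
Base step (n = 10): 2·2^n = 2048 and 18n^2 = 1800, so 2048 ≥ 1800.
Inductive step: assume the claim holds for n = j, so 2·2^j ≥ 18j^2.
Then 2·2^(j + 1) = 2·(2·2^j) ≥ 2·(18j^2).
Also, for j ≥ 10 we have 2·(18j^2) ≥ 18(j+1)^2, since 2 ≥ (1 + 1/j)^2 for all j ≥ 10.
Combining, 2·2^(j + 1) ≥ 18(j+1)^2.
By the principle of mathematical induction, the result holds for all n ≥ 10.
Hence the smallest such n_0 is 10.

n_0 = 10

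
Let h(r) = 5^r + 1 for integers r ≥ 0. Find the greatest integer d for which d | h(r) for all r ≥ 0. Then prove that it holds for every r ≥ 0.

d = 2

Computing the first values: h(0) = 2 and h(1) = 6; gcd(2, 6) = 2, so d ≤ 2.
We prove 2 | 5^r + 1 for all r ≥ 0 by induction on r.
When r = 0: h(0) = 2 = 2·(1), so 2 | h(0).
Suppose the result is true for r = p, i.e. 2 | h(p). Then
h(p+1) = 5^(p+1) + 1 = 5·(5^p + 1) - 4 = 5·h(p) - 4. The first term is divisible by 2 by the inductive hypothesis, and -4 is divisible by 2. Hence 2 | h(p+1).
By the principle of mathematical induction, the result holds for all r ≥ 0.
Therefore the largest such d is 2.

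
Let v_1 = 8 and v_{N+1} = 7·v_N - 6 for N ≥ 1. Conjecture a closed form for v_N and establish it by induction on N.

v_N = 7^N + 1

Computing the first terms: v_1 = 8, v_2 = 50, v_3 = 344. This suggests v_N = 7^N + 1.
Base step (N = 1): the formula gives 8 = 8 = v_1.
Inductive step: assume the claim holds for N = m, so v_m = 7^m + 1.
Then v_{m+1} = 7·v_m - 6 = 7·(7^m + 1) - 6 = 7^(m + 1) + 1,
which is the claimed formula at N = m+1.
Hence, by induction on N, the claim holds for every N ≥ 1.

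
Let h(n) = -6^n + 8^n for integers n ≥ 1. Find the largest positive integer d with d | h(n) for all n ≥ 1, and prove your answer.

Computing the first values: h(1) = 2 and h(2) = 28; gcd(2, 28) = 2, so d ≤ 2.
We prove 2 | -6^n + 8^n for all n ≥ 1 by induction on n.
Base step (n = 1): h(1) = 2 = 2·(1), so 2 | h(1).
Inductive step: assume the claim holds for n = k, i.e. 2 | h(k). Then
8^{k+1} − 6^{k+1} = 8·8^k − 6·6^k = 8·(8^k − 6^k) + (2)·6^k. The first term is divisible by 2 by the inductive hypothesis, and the second term (2)·6^k is divisible by 2 since 2 | 2. Hence 2 | h(k+1).
This completes the induction.
Therefore the largest such d is 2.

d = 2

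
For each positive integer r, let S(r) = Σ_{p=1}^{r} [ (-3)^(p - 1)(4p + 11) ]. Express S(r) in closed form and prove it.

We claim S(r) = -(-3)^r(r + 3) + 3 for all r ≥ 1.
When r = 1: S(1) = 15, and the closed form gives 15. They agree.
Inductive step: suppose the statement holds for some p ≥ 1, so S(p) = -(-3)^p(p + 3) + 3.
Then S(p+1) = S(p) + ((-3)^p(4p + 15)) = (-(-3)^p(p + 3) + 3) + ((-3)^p(4p + 15)).
Simplifying, S(p+1) = 3(-3)^p·p + 12(-3)^p + 3 = -(-3)^(p+1)((p+1) + 3) + 3,
which is the closed form with r = p+1.
By the principle of mathematical induction, the result holds for all r ≥ 1.

S(r) = -(-3)^r(r + 3) + 3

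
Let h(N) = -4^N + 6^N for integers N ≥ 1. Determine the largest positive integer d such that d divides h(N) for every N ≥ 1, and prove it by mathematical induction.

d = 2

Computing the first values: h(1) = 2 and h(2) = 20; gcd(2, 20) = 2, so d ≤ 2.
We prove 2 | -4^N + 6^N for all N ≥ 1 by induction on N.
When N = 1: h(1) = 2 = 2·(1), so 2 | h(1).
For the inductive step, assume it holds for an arbitrary p ≥ 1, i.e. 2 | h(p). Then
6^{p+1} − 4^{p+1} = 6·6^p − 4·4^p = 6·(6^p − 4^p) + (2)·4^p. The first term is divisible by 2 by the inductive hypothesis, and the second term (2)·4^p is divisible by 2 since 2 | 2. Hence 2 | h(p+1).
Hence, by induction on N, the claim holds for every N ≥ 1.
Therefore the largest such d is 2.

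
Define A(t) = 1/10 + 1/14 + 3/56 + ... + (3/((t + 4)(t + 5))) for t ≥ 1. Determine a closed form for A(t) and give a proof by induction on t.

We claim A(t) = 3t/(5(t + 5)) for all t ≥ 1.
Base step (t = 1): A(1) = 1/10, and the closed form gives 1/10. They agree.
Inductive step: suppose the statement holds for some k ≥ 1, so A(k) = 3k/(5(k + 5)).
Then A(k+1) = A(k) + (3/((k + 5)(k + 6))) = (3k/(5(k + 5))) + (3/((k + 5)(k + 6))).
Simplifying, A(k+1) = 3(k + 1)/(5(k + 6)) = 3(k+1)/(5((k+1) + 5)),
which is the closed form with t = k+1.
By induction, the statement is established for all t ≥ 1.

A(t) = 3t/(5(t + 5))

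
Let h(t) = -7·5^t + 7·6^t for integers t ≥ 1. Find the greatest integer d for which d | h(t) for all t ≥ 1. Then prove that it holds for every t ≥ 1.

Computing the first values: h(1) = 7 and h(2) = 77; gcd(7, 77) = 7, so d ≤ 7.
We prove 7 | -7·5^t + 7·6^t for all t ≥ 1 by induction on t.
For the base case t = 1: h(1) = 7 = 7·(1), so 7 | h(1).
Inductive step: suppose the statement holds for some i ≥ 1, i.e. 7 | h(i). Then
h(i+1) − 6·h(i) = (-7·5^(i+1) + 7·6^(i+1)) − 6·(-7·5^i + 7·6^i) = (-7)·5^i·(5 − 6) = (7)·5^i. Since 7 | h(i) by the inductive hypothesis, 7 | 6·h(i); and 7 | 7 since 7 = 7·1. Therefore 7 | h(i+1).
By induction, the statement is established for all t ≥ 1.
Therefore the largest such d is 7.

d = 7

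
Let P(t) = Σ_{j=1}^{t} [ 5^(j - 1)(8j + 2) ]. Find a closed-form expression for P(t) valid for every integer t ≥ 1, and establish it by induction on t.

We claim P(t) = 2·5^t·t for all t ≥ 1.
When t = 1: P(1) = 10, and the closed form gives 10. They agree.
For the inductive step, assume it holds for an arbitrary j ≥ 1, so P(j) = 2·5^j·j.
Then P(j+1) = P(j) + (5^j(8j + 10)) = (2·5^j·j) + (5^j(8j + 10)).
Simplifying, P(j+1) = 10·5^j(j + 1) = 2·5^(j+1)·(j+1),
which is the closed form with t = j+1.
This completes the induction.

P(t) = 2·5^t·t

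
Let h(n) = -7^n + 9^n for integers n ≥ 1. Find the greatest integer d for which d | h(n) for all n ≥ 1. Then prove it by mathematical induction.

d = 2

Computing the first values: h(1) = 2 and h(2) = 32; gcd(2, 32) = 2, so d ≤ 2.
We prove 2 | -7^n + 9^n for all n ≥ 1 by induction on n.
When n = 1: h(1) = 2 = 2·(1), so 2 | h(1).
Inductive step: assume the claim holds for n = m, i.e. 2 | h(m). Then
9^{m+1} − 7^{m+1} = 9·9^m − 7·7^m = 9·(9^m − 7^m) + (2)·7^m. The first term is divisible by 2 by the inductive hypothesis, and the second term (2)·7^m is divisible by 2 since 2 | 2. Hence 2 | h(m+1).
Hence, by induction on n, the claim holds for every n ≥ 1.
Therefore the largest such d is 2.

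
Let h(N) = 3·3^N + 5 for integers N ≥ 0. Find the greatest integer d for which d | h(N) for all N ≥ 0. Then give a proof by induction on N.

Computing the first values: h(0) = 8 and h(1) = 14; gcd(8, 14) = 2, so d ≤ 2.
We prove 2 | 3·3^N + 5 for all N ≥ 0 by induction on N.
Base case (N = 0): h(0) = 8 = 2·(4), so 2 | h(0).
For the inductive step, assume it holds for an arbitrary r ≥ 0, i.e. 2 | h(r). Then
h(r+1) = 3·3^(r+1) + 5 = 3·(3·3^r + 5) - 10 = 3·h(r) - 10. The first term is divisible by 2 by the inductive hypothesis, and -10 is divisible by 2. Hence 2 | h(r+1).
By the principle of mathematical induction, the result holds for all N ≥ 0.
Therefore the largest such d is 2.

d = 2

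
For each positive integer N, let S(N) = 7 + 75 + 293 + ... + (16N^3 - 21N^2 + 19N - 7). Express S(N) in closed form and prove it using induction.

We claim S(N) = N(4N^3 + N^2 + 3N - 1) for all N ≥ 1.
For the base case N = 1: S(1) = 7, and the closed form gives 7. They agree.
Suppose the result is true for N = p, so S(p) = p(4p^3 + p^2 + 3p - 1).
Then S(p+1) = S(p) + (16p^3 + 27p^2 + 25p + 7) = (p(4p^3 + p^2 + 3p - 1)) + (16p^3 + 27p^2 + 25p + 7).
Simplifying, S(p+1) = (p + 1)(4p^3 + 13p^2 + 17p + 7) = (p+1)(4(p+1)^3 + (p+1)^2 + 3(p+1) - 1),
which is the closed form with N = p+1.
Hence, by induction on N, the claim holds for every N ≥ 1.

S(N) = N(4N^3 + N^2 + 3N - 1)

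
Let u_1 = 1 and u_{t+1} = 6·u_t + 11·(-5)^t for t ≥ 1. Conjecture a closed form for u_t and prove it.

u_t = -(-5)^t - 4·6^(t - 1)

Computing the first terms: u_1 = 1, u_2 = -49, u_3 = -19. This suggests u_t = -(-5)^t - 4·6^(t - 1).
Base case (t = 1): the formula gives 1 = 1 = u_1.
Suppose the result is true for t = r, so u_r = -(-5)^r - 4·6^(r - 1).
Then u_{r+1} = 6·u_r + 11·(-5)^r = 6·(-(-5)^r - 4·6^(r - 1)) + 11·(-5)^r = -(-5)^(r + 1) - 4·6^r = -(-5)^(r+1) - 4·6^((r+1) - 1),
which is the claimed formula at t = r+1.
Hence, by induction on t, the claim holds for every t ≥ 1.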